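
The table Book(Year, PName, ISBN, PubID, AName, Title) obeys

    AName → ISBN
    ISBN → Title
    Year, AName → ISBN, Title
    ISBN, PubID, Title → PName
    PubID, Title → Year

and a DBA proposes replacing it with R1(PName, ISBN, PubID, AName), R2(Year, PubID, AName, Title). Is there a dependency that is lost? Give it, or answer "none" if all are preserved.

Check ISBN → Title: no single fragment contains all of {ISBN, Title}, and the restricted closure of {ISBN} across the fragments never reaches {Title}.
AName → ISBN is preserved.
Year, AName → ISBN, Title is preserved.
ISBN, PubID, Title → PName is preserved.
PubID, Title → Year is preserved.

ISBN → Title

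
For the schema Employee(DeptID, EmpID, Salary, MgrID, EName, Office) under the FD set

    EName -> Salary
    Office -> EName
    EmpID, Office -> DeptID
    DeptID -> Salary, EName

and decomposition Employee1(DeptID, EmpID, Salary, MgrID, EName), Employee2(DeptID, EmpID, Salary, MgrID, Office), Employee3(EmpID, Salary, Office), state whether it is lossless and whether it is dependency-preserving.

Lossless test (chase): Rows 2 and 3 agree on Office; apply Office→EName and equate their EName entries. Rows 2 and 3 agree on EmpID, Office; apply EmpID, Office→DeptID and equate their DeptID entries. Rows 1 and 2 agree on DeptID; apply DeptID→Salary, EName and equate their Salary, EName entries. Row 2 is now all distinguished symbols — the join is lossless.
Dependency preservation: the restricted closure of {Office} across the fragments never reaches {EName}, so Office → EName cannot be enforced without a join — not preserved.

lossless but not dependency-preserving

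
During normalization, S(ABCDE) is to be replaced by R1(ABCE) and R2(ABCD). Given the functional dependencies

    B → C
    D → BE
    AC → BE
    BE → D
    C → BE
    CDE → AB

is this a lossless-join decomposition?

Common attributes: R1 ∩ R2 = {ABC}.
Closure of {ABC}: AC → BE applies, adding E; BE → D applies, adding D. So (ABC)⁺ = {ABCDE}.
This closure contains every attribute of R1, so R1 ∩ R2 → R1. The join is lossless.

Yes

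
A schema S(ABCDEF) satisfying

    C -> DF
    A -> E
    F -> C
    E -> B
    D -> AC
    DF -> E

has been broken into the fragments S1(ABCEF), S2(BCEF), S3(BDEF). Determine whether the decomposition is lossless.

Chase test. Columns are ABCDEF; row i has aⱼ where attribute j ∈ Si, else bᵢⱼ.
Initial tableau (one row per fragment):
  row 1: a1 a2 a3 b14 a5 a6
  row 2: b21 a2 a3 b24 a5 a6
  row 3: b31 a2 b33 a4 a5 a6
Rows 1 and 2 agree on C; apply C→DF and equate their DF entries.
Rows 1 and 3 agree on F; apply F→C and equate their C entries.
Rows 1 and 2 agree on D; apply D→AC and equate their AC entries.
Rows 1 and 3 agree on C; apply C→DF and equate their DF entries.
Rows 1 and 3 agree on D; apply D→AC and equate their AC entries.
Row 1 is now all distinguished symbols — the join is lossless.

Yes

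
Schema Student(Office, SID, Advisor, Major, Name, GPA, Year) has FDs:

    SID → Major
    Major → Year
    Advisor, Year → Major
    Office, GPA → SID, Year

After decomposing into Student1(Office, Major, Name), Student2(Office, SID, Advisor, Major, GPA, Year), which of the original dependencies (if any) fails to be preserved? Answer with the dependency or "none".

SID → Major lies within Student2.
Major → Year lies within Student2.
Advisor, Year → Major lies within Student2.
Office, GPA → SID, Year lies within Student2.
Every dependency is enforceable on the fragments, so the decomposition is dependency-preserving.

none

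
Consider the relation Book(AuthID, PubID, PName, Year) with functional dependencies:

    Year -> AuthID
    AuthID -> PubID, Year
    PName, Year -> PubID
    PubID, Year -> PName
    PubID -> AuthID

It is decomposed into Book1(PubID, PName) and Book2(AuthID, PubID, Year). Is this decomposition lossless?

Yes

Common attributes: Book1 ∩ Book2 = {PubID}.
Closure of {PubID}: PubID → AuthID applies, adding AuthID; AuthID → PubID, Year applies, adding Year; PubID, Year → PName applies, adding PName. So (PubID)⁺ = {AuthID, PubID, PName, Year}.
This closure contains every attribute of Book1, so Book1 ∩ Book2 → Book1. The join is lossless.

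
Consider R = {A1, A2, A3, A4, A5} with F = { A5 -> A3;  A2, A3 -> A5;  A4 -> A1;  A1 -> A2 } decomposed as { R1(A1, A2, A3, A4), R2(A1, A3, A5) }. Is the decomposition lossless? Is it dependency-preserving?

lossless but not dependency-preserving

Lossless test: (A1, A3)⁺ = {A1, A2, A3, A5}, which contains all of one fragment — lossless.
Dependency preservation: the restricted closure of {A2, A3} across the fragments never reaches {A5}, so A2, A3 → A5 cannot be enforced without a join — not preserved.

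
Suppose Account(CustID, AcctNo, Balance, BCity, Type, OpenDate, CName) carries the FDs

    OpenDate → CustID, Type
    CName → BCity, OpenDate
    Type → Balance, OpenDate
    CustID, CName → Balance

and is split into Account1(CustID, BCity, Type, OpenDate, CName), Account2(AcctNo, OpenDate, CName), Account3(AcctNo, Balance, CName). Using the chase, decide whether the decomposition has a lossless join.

Chase test. Columns are CustID, AcctNo, Balance, BCity, Type, OpenDate, CName; row i has aⱼ where attribute j ∈ Accounti, else bᵢⱼ.
Initial tableau (one row per fragment):
  row 1: a1 b12 b13 a4 a5 a6 a7
  row 2: b21 a2 b23 b24 b25 a6 a7
  row 3: b31 a2 a3 b34 b35 b36 a7
Rows 1 and 2 agree on OpenDate; apply OpenDate→CustID, Type and equate their CustID, Type entries.
Rows 1 and 2 agree on CName; apply CName→BCity, OpenDate and equate their BCity, OpenDate entries.
Rows 1 and 3 agree on CName; apply CName→BCity, OpenDate and equate their BCity, OpenDate entries.
Rows 1 and 2 agree on Type; apply Type→Balance, OpenDate and equate their Balance, OpenDate entries.
Rows 1 and 3 agree on OpenDate; apply OpenDate→CustID, Type and equate their CustID, Type entries.
Rows 1 and 3 agree on Type; apply Type→Balance, OpenDate and equate their Balance, OpenDate entries.
Row 2 is now all distinguished symbols — the join is lossless.

Yes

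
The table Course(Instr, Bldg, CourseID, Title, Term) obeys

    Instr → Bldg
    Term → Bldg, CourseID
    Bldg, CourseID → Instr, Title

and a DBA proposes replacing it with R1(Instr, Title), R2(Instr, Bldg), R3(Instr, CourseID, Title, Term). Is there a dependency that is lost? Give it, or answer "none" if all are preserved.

Bldg, CourseID → Instr, Title

Check Bldg, CourseID → Instr, Title: no single fragment contains all of {Instr, Bldg, CourseID, Title}, and the restricted closure of {Bldg, CourseID} across the fragments never reaches {Instr, Title}.
Instr → Bldg is preserved.
Term → Bldg, CourseID is preserved.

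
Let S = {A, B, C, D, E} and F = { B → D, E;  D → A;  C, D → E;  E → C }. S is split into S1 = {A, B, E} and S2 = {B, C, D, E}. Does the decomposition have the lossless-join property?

Common attributes: S1 ∩ S2 = {B, E}.
Closure of {B, E}: B → D, E applies, adding D; D → A applies, adding A; E → C applies, adding C. So (B, E)⁺ = {A, B, C, D, E}.
This closure contains every attribute of S1, so S1 ∩ S2 → S1. The join is lossless.

Yes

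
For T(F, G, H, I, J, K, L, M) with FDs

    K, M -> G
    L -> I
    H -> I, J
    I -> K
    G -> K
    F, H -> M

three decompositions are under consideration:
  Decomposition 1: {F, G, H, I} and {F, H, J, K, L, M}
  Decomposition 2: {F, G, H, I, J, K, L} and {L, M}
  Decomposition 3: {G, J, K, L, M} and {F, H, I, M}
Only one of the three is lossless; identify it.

Decomposition 1: common = {F, H}, closure = {F, G, H, I, J, K, M} → lossless.
Decomposition 2: common = {L}, closure = {I, K, L} → lossy.
Decomposition 3: common = {M}, closure = {M} → lossy.

Decomposition 1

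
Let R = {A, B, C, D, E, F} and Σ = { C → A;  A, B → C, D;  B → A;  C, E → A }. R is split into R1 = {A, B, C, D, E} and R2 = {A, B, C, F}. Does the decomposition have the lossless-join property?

Common attributes: R1 ∩ R2 = {A, B, C}.
Closure of {A, B, C}: A, B → C, D applies, adding D. So (A, B, C)⁺ = {A, B, C, D}.
The closure contains neither all of R1 = {A, B, C, D, E} nor all of R2 = {A, B, C, F}, so the common attributes are not a superkey of either fragment. The join is lossy.

No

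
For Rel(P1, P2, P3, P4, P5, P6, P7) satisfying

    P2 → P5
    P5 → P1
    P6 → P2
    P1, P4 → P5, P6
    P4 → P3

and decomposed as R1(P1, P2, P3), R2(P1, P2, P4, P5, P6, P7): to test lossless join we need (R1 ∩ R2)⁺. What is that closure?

R1 ∩ R2 = {P1, P2}.
P2 → P5 applies, adding P5
Closure: {P1, P2, P5}.

P1, P2, P5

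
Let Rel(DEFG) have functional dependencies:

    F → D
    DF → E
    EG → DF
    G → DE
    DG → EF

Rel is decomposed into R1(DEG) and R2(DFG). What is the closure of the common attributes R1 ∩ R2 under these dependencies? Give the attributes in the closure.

R1 ∩ R2 = {DG}.
G → DE applies, adding E
DG → EF applies, adding F
Closure: {DEFG}.

DEFG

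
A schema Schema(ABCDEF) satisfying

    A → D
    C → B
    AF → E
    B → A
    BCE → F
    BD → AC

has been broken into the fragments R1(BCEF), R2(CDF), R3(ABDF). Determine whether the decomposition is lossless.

Chase test. Columns are ABCDEF; row i has aⱼ where attribute j ∈ Ri, else bᵢⱼ.
Initial tableau (one row per fragment):
  row 1: b11 a2 a3 b14 a5 a6
  row 2: b21 b22 a3 a4 b25 a6
  row 3: a1 a2 b33 a4 b35 a6
Rows 1 and 2 agree on C; apply C→B and equate their B entries.
Rows 1 and 2 agree on B; apply B→A and equate their A entries.
Rows 1 and 3 agree on B; apply B→A and equate their A entries.
Rows 2 and 3 agree on BD; apply BD→AC and equate their AC entries.
Rows 1 and 2 agree on A; apply A→D and equate their D entries.
Rows 1 and 2 agree on AF; apply AF→E and equate their E entries.
Rows 1 and 3 agree on AF; apply AF→E and equate their E entries.
Row 1 is now all distinguished symbols — the join is lossless.

Yes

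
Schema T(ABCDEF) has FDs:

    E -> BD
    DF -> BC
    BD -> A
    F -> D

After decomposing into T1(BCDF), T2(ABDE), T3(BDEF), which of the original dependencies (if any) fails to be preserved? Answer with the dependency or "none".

none

E → BD lies within T2.
DF → BC lies within T1.
BD → A lies within T2.
F → D lies within T1.
Every dependency is enforceable on the fragments, so the decomposition is dependency-preserving.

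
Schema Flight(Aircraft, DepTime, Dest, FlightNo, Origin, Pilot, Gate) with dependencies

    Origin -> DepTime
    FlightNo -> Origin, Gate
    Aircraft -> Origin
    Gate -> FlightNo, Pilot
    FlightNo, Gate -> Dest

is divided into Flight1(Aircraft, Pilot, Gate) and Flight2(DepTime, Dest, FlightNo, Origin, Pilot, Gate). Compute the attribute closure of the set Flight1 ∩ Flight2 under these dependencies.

Flight1 ∩ Flight2 = {Pilot, Gate}.
Gate → FlightNo, Pilot applies, adding FlightNo
FlightNo, Gate → Dest applies, adding Dest
FlightNo → Origin, Gate applies, adding Origin
Origin → DepTime applies, adding DepTime
Closure: {DepTime, Dest, FlightNo, Origin, Pilot, Gate}.

DepTime, Dest, FlightNo, Origin, Pilot, Gate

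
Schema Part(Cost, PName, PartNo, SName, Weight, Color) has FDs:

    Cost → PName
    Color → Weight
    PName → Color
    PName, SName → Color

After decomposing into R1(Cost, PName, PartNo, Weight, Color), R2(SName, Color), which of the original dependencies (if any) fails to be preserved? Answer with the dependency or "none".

Cost → PName lies within R1.
Color → Weight lies within R1.
PName → Color lies within R1.
PName, SName → Color: restricted closure across fragments reaches Color.
Every dependency is enforceable on the fragments, so the decomposition is dependency-preserving.

none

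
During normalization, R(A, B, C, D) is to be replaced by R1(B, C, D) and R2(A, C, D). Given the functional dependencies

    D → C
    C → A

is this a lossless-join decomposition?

Yes

Common attributes: R1 ∩ R2 = {C, D}.
Closure of {C, D}: C → A applies, adding A. So (C, D)⁺ = {A, C, D}.
This closure contains every attribute of R2, so R1 ∩ R2 → R2. The join is lossless.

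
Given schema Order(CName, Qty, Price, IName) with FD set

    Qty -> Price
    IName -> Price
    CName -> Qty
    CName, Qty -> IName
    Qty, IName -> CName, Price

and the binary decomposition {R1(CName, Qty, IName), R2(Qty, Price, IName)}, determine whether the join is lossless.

Common attributes: R1 ∩ R2 = {Qty, IName}.
Closure of {Qty, IName}: Qty → Price applies, adding Price; Qty, IName → CName, Price applies, adding CName. So (Qty, IName)⁺ = {CName, Qty, Price, IName}.
This closure contains every attribute of R1, so R1 ∩ R2 → R1. The join is lossless.

Yes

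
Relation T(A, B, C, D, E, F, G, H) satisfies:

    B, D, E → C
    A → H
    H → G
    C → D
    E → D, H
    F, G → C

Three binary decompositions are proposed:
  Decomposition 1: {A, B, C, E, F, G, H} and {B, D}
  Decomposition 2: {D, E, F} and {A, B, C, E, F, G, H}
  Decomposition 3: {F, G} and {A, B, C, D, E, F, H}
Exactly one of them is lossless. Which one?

Decomposition 2

Decomposition 1: common = {B}, closure = {B} → lossy.
Decomposition 2: common = {E, F}, closure = {C, D, E, F, G, H} → lossless.
Decomposition 3: common = {F}, closure = {F} → lossy.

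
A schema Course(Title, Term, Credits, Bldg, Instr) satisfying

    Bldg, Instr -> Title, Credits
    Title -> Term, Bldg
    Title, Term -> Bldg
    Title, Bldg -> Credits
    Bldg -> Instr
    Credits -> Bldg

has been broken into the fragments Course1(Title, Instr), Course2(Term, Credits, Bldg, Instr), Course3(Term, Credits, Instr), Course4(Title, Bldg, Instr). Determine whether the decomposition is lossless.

Chase test. Columns are Title, Term, Credits, Bldg, Instr; row i has aⱼ where attribute j ∈ Coursei, else bᵢⱼ.
Initial tableau (one row per fragment):
  row 1: a1 b12 b13 b14 a5
  row 2: b21 a2 a3 a4 a5
  row 3: b31 a2 a3 b34 a5
  row 4: a1 b42 b43 a4 a5
Rows 2 and 4 agree on Bldg, Instr; apply Bldg, Instr→Title, Credits and equate their Title, Credits entries.
Rows 1 and 2 agree on Title; apply Title→Term, Bldg and equate their Term, Bldg entries.
Rows 1 and 4 agree on Title; apply Title→Term, Bldg and equate their Term, Bldg entries.
Rows 1 and 2 agree on Title, Bldg; apply Title, Bldg→Credits and equate their Credits entries.
Rows 1 and 3 agree on Credits; apply Credits→Bldg and equate their Bldg entries.
Rows 1 and 3 agree on Bldg, Instr; apply Bldg, Instr→Title, Credits and equate their Title, Credits entries.
Row 1 is now all distinguished symbols — the join is lossless.

Yes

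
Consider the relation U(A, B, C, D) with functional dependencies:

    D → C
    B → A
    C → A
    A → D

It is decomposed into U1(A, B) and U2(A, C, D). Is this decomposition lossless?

Common attributes: U1 ∩ U2 = {A}.
Closure of {A}: A → D applies, adding D; D → C applies, adding C. So (A)⁺ = {A, C, D}.
This closure contains every attribute of U2, so U1 ∩ U2 → U2. The join is lossless.

Yes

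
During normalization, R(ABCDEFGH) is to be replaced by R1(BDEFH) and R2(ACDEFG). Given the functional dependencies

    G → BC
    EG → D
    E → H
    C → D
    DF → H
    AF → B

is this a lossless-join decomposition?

Common attributes: R1 ∩ R2 = {DEF}.
Closure of {DEF}: E → H applies, adding H. So (DEF)⁺ = {DEFH}.
The closure contains neither all of R1 = {BDEFH} nor all of R2 = {ACDEFG}, so the common attributes are not a superkey of either fragment. The join is lossy.

No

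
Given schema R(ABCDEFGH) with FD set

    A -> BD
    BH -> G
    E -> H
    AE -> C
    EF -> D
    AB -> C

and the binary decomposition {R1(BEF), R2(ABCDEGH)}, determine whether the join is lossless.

Common attributes: R1 ∩ R2 = {BE}.
Closure of {BE}: E → H applies, adding H; BH → G applies, adding G. So (BE)⁺ = {BEGH}.
The closure contains neither all of R1 = {BEF} nor all of R2 = {ABCDEGH}, so the common attributes are not a superkey of either fragment. The join is lossy.

No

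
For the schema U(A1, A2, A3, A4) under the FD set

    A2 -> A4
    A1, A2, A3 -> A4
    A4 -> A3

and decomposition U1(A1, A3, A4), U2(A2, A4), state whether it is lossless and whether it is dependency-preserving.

Lossless test: (A4)⁺ = {A3, A4}, which is a superkey of neither fragment — lossy.
Dependency preservation: A1, A2, A3 → A4 is not contained in any single fragment, but the restricted closure of its left-hand side across the fragments still reaches the right-hand side; the remaining FDs each lie inside some fragment. All dependencies are preserved.

lossy but dependency-preserving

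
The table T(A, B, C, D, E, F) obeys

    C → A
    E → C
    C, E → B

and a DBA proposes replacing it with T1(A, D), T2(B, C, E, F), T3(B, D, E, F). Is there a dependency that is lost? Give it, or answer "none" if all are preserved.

C → A

Check C → A: no single fragment contains all of {A, C}, and the restricted closure of {C} across the fragments never reaches {A}.
E → C is preserved.
C, E → B is preserved.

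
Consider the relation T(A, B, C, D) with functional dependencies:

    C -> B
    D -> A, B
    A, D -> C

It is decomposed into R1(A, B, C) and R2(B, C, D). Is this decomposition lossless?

Common attributes: R1 ∩ R2 = {B, C}.
No dependency enlarges {B, C}, so (B, C)⁺ = {B, C}.
The closure contains neither all of R1 = {A, B, C} nor all of R2 = {B, C, D}, so the common attributes are not a superkey of either fragment. The join is lossy.

No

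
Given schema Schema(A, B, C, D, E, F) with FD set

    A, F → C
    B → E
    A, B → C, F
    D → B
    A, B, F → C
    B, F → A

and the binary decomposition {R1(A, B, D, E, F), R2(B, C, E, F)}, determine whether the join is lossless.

Yes

Common attributes: R1 ∩ R2 = {B, E, F}.
Closure of {B, E, F}: B, F → A applies, adding A; A, F → C applies, adding C. So (B, E, F)⁺ = {A, B, C, E, F}.
This closure contains every attribute of R2, so R1 ∩ R2 → R2. The join is lossless.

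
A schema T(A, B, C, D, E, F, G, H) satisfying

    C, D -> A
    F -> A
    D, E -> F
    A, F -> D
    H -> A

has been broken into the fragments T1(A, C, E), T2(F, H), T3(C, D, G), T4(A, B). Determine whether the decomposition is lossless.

Chase test. Columns are A, B, C, D, E, F, G, H; row i has aⱼ where attribute j ∈ Ti, else bᵢⱼ.
Initial tableau (one row per fragment):
  row 1: a1 b12 a3 b14 a5 b16 b17 b18
  row 2: b21 b22 b23 b24 b25 a6 b27 a8
  row 3: b31 b32 a3 a4 b35 b36 a7 b38
  row 4: a1 a2 b43 b44 b45 b46 b47 b48
No row becomes fully distinguished — the join is lossy.

No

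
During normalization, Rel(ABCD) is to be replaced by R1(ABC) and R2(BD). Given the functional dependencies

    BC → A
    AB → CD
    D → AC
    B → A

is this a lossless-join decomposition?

Common attributes: R1 ∩ R2 = {B}.
Closure of {B}: B → A applies, adding A; AB → CD applies, adding CD. So (B)⁺ = {ABCD}.
This closure contains every attribute of R1, so R1 ∩ R2 → R1. The join is lossless.

Yes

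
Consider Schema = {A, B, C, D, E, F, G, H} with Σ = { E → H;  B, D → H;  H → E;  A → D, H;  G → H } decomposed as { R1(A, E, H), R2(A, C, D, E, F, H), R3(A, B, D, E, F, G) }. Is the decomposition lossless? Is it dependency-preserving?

lossy but dependency-preserving

Lossless test (chase): Rows 1 and 3 agree on E; apply E→H and equate their H entries. Rows 1 and 2 agree on A; apply A→D, H and equate their D, H entries. No row becomes fully distinguished — the join is lossy.
Dependency preservation: B, D → H; G → H are not contained in any single fragment, but the restricted closure of each left-hand side across the fragments still reaches the right-hand side; the remaining FDs each lie inside some fragment. All dependencies are preserved.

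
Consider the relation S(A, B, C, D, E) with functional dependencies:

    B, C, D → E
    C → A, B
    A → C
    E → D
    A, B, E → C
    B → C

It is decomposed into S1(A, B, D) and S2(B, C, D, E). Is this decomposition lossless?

Common attributes: S1 ∩ S2 = {B, D}.
Closure of {B, D}: B → C applies, adding C; B, C, D → E applies, adding E; C → A, B applies, adding A. So (B, D)⁺ = {A, B, C, D, E}.
This closure contains every attribute of S1, so S1 ∩ S2 → S1. The join is lossless.

Yes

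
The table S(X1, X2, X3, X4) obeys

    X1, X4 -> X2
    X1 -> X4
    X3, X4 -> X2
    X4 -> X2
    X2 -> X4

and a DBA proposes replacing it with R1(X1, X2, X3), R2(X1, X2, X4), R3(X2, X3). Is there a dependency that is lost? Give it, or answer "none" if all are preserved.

none

X1, X4 → X2 lies within R2.
X1 → X4 lies within R2.
X3, X4 → X2: restricted closure across fragments reaches X2.
X4 → X2 lies within R2.
X2 → X4 lies within R2.
Every dependency is enforceable on the fragments, so the decomposition is dependency-preserving.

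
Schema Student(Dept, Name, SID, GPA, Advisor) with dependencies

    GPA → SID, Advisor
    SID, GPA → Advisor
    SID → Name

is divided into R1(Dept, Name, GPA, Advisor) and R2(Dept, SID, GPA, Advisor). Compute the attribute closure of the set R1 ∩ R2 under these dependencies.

R1 ∩ R2 = {Dept, GPA, Advisor}.
GPA → SID, Advisor applies, adding SID
SID → Name applies, adding Name
Closure: {Dept, Name, SID, GPA, Advisor}.

Dept, Name, SID, GPA, Advisor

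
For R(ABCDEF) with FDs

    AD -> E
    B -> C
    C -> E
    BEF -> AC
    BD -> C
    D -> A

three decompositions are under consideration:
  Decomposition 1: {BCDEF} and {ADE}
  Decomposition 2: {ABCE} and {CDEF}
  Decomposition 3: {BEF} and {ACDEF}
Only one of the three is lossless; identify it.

Decomposition 1

Decomposition 1: common = {DE}, closure = {ADE} → lossless.
Decomposition 2: common = {CE}, closure = {CE} → lossy.
Decomposition 3: common = {EF}, closure = {EF} → lossy.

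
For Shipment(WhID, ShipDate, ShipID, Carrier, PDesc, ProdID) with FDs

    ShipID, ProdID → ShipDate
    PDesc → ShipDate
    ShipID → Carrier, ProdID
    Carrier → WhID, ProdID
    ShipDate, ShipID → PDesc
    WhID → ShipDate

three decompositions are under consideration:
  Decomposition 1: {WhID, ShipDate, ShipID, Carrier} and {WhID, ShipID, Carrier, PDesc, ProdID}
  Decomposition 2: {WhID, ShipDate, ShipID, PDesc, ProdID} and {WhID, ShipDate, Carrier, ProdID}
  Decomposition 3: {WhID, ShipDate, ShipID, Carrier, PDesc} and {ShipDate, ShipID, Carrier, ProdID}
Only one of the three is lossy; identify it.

Decomposition 1: common = {WhID, ShipID, Carrier}, closure = {WhID, ShipDate, ShipID, Carrier, PDesc, ProdID} → lossless.
Decomposition 2: common = {WhID, ShipDate, ProdID}, closure = {WhID, ShipDate, ProdID} → lossy.
Decomposition 3: common = {ShipDate, ShipID, Carrier}, closure = {WhID, ShipDate, ShipID, Carrier, PDesc, ProdID} → lossless.

Decomposition 2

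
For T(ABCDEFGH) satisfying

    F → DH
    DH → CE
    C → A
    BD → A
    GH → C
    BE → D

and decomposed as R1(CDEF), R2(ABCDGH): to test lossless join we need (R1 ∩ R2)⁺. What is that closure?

ACD

R1 ∩ R2 = {CD}.
C → A applies, adding A
Closure: {ACD}.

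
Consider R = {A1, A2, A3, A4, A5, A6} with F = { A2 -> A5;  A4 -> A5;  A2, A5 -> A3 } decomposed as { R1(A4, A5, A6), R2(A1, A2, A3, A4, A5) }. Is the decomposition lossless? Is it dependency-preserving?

lossy but dependency-preserving

Lossless test: (A4, A5)⁺ = {A4, A5}, which is a superkey of neither fragment — lossy.
Dependency preservation: every FD's attributes lie within a single fragment, so each can be enforced locally — preserved.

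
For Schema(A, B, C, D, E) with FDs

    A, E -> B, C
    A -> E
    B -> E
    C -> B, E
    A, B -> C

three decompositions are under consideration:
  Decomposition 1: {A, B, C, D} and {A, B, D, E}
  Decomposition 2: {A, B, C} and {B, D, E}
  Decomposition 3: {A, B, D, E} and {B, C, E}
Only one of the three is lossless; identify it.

Decomposition 1

Decomposition 1: common = {A, B, D}, closure = {A, B, C, D, E} → lossless.
Decomposition 2: common = {B}, closure = {B, E} → lossy.
Decomposition 3: common = {B, E}, closure = {B, E} → lossy.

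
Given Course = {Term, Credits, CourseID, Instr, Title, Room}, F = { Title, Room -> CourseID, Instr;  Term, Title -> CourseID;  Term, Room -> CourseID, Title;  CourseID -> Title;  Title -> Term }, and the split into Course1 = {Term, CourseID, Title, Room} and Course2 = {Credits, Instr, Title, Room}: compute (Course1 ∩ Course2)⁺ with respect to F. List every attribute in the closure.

Term, CourseID, Instr, Title, Room

Course1 ∩ Course2 = {Title, Room}.
Title, Room → CourseID, Instr applies, adding CourseID, Instr
Title → Term applies, adding Term
Closure: {Term, CourseID, Instr, Title, Room}.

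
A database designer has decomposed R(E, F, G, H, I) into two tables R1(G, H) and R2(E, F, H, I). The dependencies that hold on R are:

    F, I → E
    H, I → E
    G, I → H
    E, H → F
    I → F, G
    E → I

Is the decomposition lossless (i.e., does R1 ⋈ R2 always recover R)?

No

Common attributes: R1 ∩ R2 = {H}.
No dependency enlarges {H}, so (H)⁺ = {H}.
The closure contains neither all of R1 = {G, H} nor all of R2 = {E, F, H, I}, so the common attributes are not a superkey of either fragment. The join is lossy.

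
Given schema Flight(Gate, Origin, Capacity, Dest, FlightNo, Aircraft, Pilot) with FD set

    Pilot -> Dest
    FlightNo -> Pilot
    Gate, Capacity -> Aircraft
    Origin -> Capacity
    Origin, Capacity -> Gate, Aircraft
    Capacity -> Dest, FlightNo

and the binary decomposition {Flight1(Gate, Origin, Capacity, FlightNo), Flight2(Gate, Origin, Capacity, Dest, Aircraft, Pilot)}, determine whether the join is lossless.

Common attributes: Flight1 ∩ Flight2 = {Gate, Origin, Capacity}.
Closure of {Gate, Origin, Capacity}: Gate, Capacity → Aircraft applies, adding Aircraft; Capacity → Dest, FlightNo applies, adding Dest, FlightNo; FlightNo → Pilot applies, adding Pilot. So (Gate, Origin, Capacity)⁺ = {Gate, Origin, Capacity, Dest, FlightNo, Aircraft, Pilot}.
This closure contains every attribute of Flight1, so Flight1 ∩ Flight2 → Flight1. The join is lossless.

Yes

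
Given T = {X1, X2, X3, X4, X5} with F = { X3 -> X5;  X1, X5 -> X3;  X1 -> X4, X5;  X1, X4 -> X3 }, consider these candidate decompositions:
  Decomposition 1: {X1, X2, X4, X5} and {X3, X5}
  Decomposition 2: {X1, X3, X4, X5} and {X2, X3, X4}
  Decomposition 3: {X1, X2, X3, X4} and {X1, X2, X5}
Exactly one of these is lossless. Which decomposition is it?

Decomposition 1: common = {X5}, closure = {X5} → lossy.
Decomposition 2: common = {X3, X4}, closure = {X3, X4, X5} → lossy.
Decomposition 3: common = {X1, X2}, closure = {X1, X2, X3, X4, X5} → lossless.

Decomposition 3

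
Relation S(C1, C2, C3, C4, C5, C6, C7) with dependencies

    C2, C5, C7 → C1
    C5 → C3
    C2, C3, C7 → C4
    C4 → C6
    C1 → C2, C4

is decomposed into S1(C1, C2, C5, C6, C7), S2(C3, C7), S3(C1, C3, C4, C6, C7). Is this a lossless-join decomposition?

No

Chase test. Columns are C1, C2, C3, C4, C5, C6, C7; row i has aⱼ where attribute j ∈ Si, else bᵢⱼ.
Initial tableau (one row per fragment):
  row 1: a1 a2 b13 b14 a5 a6 a7
  row 2: b21 b22 a3 b24 b25 b26 a7
  row 3: a1 b32 a3 a4 b35 a6 a7
Rows 1 and 3 agree on C1; apply C1→C2, C4 and equate their C2, C4 entries.
No row becomes fully distinguished — the join is lossy.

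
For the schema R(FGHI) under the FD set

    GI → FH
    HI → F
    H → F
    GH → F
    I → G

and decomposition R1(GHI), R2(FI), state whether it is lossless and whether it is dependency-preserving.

Lossless test: (I)⁺ = {FGHI}, which contains all of one fragment — lossless.
Dependency preservation: the restricted closure of {H} across the fragments never reaches {F}, so H → F cannot be enforced without a join — not preserved.

lossless but not dependency-preserving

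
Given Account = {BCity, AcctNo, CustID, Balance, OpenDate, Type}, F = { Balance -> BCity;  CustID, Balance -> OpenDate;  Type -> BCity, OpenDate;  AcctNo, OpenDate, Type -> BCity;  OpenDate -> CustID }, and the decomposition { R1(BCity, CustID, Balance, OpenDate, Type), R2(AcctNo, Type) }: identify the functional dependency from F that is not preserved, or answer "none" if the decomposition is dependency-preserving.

Balance → BCity lies within R1.
CustID, Balance → OpenDate lies within R1.
Type → BCity, OpenDate lies within R1.
AcctNo, OpenDate, Type → BCity: restricted closure across fragments reaches BCity.
OpenDate → CustID lies within R1.
Every dependency is enforceable on the fragments, so the decomposition is dependency-preserving.

none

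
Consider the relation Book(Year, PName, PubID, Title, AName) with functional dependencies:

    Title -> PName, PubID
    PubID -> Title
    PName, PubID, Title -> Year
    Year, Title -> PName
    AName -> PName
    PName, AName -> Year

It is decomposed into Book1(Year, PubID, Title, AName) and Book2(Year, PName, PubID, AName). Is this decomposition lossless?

Common attributes: Book1 ∩ Book2 = {Year, PubID, AName}.
Closure of {Year, PubID, AName}: PubID → Title applies, adding Title; Year, Title → PName applies, adding PName. So (Year, PubID, AName)⁺ = {Year, PName, PubID, Title, AName}.
This closure contains every attribute of Book1, so Book1 ∩ Book2 → Book1. The join is lossless.

Yes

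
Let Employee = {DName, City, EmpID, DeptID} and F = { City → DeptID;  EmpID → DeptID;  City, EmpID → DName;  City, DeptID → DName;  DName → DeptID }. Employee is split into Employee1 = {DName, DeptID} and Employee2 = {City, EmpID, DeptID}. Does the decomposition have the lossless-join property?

No

Common attributes: Employee1 ∩ Employee2 = {DeptID}.
No dependency enlarges {DeptID}, so (DeptID)⁺ = {DeptID}.
The closure contains neither all of Employee1 = {DName, DeptID} nor all of Employee2 = {City, EmpID, DeptID}, so the common attributes are not a superkey of either fragment. The join is lossy.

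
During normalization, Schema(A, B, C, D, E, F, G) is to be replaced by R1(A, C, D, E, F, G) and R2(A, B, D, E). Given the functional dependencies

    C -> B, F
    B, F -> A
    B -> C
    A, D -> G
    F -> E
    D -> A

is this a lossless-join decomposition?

No

Common attributes: R1 ∩ R2 = {A, D, E}.
Closure of {A, D, E}: A, D → G applies, adding G. So (A, D, E)⁺ = {A, D, E, G}.
The closure contains neither all of R1 = {A, C, D, E, F, G} nor all of R2 = {A, B, D, E}, so the common attributes are not a superkey of either fragment. The join is lossy.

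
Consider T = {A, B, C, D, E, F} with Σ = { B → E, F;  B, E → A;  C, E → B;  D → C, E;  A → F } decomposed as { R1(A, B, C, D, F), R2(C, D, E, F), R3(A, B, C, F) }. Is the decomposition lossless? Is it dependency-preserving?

lossless but not dependency-preserving

Lossless test (chase): Rows 1 and 3 agree on B; apply B→E, F and equate their E, F entries. Rows 1 and 2 agree on D; apply D→C, E and equate their C, E entries. Rows 1 and 2 agree on C, E; apply C, E→B and equate their B entries. Rows 1 and 2 agree on B, E; apply B, E→A and equate their A entries. Row 1 is now all distinguished symbols — the join is lossless.
Dependency preservation: the restricted closure of {B} across the fragments never reaches {E, F}, so B → E, F cannot be enforced without a join — not preserved.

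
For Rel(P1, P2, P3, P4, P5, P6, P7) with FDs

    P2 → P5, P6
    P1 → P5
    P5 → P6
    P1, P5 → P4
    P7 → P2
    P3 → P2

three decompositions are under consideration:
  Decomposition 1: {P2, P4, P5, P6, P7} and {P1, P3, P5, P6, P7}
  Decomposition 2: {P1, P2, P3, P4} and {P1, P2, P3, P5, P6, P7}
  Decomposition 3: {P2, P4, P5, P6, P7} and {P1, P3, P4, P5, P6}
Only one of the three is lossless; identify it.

Decomposition 2

Decomposition 1: common = {P5, P6, P7}, closure = {P2, P5, P6, P7} → lossy.
Decomposition 2: common = {P1, P2, P3}, closure = {P1, P2, P3, P4, P5, P6} → lossless.
Decomposition 3: common = {P4, P5, P6}, closure = {P4, P5, P6} → lossy.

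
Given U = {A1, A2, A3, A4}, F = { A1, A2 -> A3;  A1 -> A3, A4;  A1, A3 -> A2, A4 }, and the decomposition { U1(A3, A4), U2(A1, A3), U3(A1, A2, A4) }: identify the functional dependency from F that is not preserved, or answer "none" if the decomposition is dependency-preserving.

A1, A2 → A3: restricted closure across fragments reaches A3.
A1 → A3, A4: restricted closure across fragments reaches A3, A4.
A1, A3 → A2, A4: restricted closure across fragments reaches A2, A4.
Every dependency is enforceable on the fragments, so the decomposition is dependency-preserving.

none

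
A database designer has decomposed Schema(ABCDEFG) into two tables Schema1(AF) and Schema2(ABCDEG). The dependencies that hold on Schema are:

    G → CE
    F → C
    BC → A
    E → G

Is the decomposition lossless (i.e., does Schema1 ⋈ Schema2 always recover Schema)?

Common attributes: Schema1 ∩ Schema2 = {A}.
No dependency enlarges {A}, so (A)⁺ = {A}.
The closure contains neither all of Schema1 = {AF} nor all of Schema2 = {ABCDEG}, so the common attributes are not a superkey of either fragment. The join is lossy.

No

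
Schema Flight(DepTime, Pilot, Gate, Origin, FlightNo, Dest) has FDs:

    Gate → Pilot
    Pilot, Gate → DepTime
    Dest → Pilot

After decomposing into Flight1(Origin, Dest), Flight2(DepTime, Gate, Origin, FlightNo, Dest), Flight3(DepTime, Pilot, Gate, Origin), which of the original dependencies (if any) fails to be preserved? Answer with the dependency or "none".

Check Dest → Pilot: no single fragment contains all of {Pilot, Dest}, and the restricted closure of {Dest} across the fragments never reaches {Pilot}.
Gate → Pilot is preserved.
Pilot, Gate → DepTime is preserved.

Dest → Pilot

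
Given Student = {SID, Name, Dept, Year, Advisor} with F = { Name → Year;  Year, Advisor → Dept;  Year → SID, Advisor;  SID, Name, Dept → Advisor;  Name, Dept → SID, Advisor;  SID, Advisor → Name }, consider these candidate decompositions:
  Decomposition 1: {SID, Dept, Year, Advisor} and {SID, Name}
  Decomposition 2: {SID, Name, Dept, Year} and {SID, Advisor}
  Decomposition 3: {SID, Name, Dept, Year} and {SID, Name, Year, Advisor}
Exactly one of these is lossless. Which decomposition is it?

Decomposition 1: common = {SID}, closure = {SID} → lossy.
Decomposition 2: common = {SID}, closure = {SID} → lossy.
Decomposition 3: common = {SID, Name, Year}, closure = {SID, Name, Dept, Year, Advisor} → lossless.

Decomposition 3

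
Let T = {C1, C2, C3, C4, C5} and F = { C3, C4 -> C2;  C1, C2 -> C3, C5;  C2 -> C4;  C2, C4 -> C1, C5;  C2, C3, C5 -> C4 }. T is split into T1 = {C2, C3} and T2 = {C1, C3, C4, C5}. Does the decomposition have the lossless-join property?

No

Common attributes: T1 ∩ T2 = {C3}.
No dependency enlarges {C3}, so (C3)⁺ = {C3}.
The closure contains neither all of T1 = {C2, C3} nor all of T2 = {C1, C3, C4, C5}, so the common attributes are not a superkey of either fragment. The join is lossy.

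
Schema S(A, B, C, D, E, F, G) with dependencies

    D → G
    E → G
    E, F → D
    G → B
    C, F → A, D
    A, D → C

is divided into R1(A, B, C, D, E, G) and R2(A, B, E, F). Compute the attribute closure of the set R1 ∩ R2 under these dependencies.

R1 ∩ R2 = {A, B, E}.
E → G applies, adding G
Closure: {A, B, E, G}.

A, B, E, G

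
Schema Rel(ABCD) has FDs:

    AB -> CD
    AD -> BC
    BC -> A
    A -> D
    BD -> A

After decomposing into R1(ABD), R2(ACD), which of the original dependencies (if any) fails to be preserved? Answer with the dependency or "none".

Check BC → A: no single fragment contains all of {ABC}, and the restricted closure of {BC} across the fragments never reaches {A}.
AB → CD is preserved.
AD → BC is preserved.
A → D is preserved.
BD → A is preserved.

BC -> A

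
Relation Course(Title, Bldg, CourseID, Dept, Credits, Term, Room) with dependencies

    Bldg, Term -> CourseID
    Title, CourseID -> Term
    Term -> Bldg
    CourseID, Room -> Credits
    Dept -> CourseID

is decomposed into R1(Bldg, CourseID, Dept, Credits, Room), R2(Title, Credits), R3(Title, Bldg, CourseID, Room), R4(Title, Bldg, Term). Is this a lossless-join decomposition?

No

Chase test. Columns are Title, Bldg, CourseID, Dept, Credits, Term, Room; row i has aⱼ where attribute j ∈ Ri, else bᵢⱼ.
Initial tableau (one row per fragment):
  row 1: b11 a2 a3 a4 a5 b16 a7
  row 2: a1 b22 b23 b24 a5 b26 b27
  row 3: a1 a2 a3 b34 b35 b36 a7
  row 4: a1 a2 b43 b44 b45 a6 b47
Rows 1 and 3 agree on CourseID, Room; apply CourseID, Room→Credits and equate their Credits entries.
No row becomes fully distinguished — the join is lossy.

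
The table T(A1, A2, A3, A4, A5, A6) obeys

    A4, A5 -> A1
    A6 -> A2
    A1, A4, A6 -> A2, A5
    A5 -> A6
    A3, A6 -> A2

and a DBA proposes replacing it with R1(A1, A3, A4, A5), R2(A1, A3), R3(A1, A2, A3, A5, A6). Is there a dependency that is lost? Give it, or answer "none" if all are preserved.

Check A1, A4, A6 → A2, A5: no single fragment contains all of {A1, A2, A4, A5, A6}, and the restricted closure of {A1, A4, A6} across the fragments never reaches {A2, A5}.
A4, A5 → A1 is preserved.
A6 → A2 is preserved.
A5 → A6 is preserved.
A3, A6 → A2 is preserved.

A1, A4, A6 -> A2, A5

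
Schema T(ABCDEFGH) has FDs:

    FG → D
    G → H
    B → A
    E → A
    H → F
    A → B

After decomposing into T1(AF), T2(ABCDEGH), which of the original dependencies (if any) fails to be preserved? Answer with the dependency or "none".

H → F

Check H → F: no single fragment contains all of {FH}, and the restricted closure of {H} across the fragments never reaches {F}.
FG → D is preserved.
G → H is preserved.
B → A is preserved.
E → A is preserved.
A → B is preserved.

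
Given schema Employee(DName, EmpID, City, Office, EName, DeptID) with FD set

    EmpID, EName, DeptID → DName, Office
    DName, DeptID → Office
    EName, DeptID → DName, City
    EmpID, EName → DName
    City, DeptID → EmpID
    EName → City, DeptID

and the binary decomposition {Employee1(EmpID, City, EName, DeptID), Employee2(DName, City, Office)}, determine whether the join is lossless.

No

Common attributes: Employee1 ∩ Employee2 = {City}.
No dependency enlarges {City}, so (City)⁺ = {City}.
The closure contains neither all of Employee1 = {EmpID, City, EName, DeptID} nor all of Employee2 = {DName, City, Office}, so the common attributes are not a superkey of either fragment. The join is lossy.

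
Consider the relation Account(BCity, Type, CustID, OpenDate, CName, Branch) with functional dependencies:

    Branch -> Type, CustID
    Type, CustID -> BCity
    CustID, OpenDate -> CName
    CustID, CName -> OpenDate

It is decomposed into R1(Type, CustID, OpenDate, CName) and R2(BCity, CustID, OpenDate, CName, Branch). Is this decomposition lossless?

No

Common attributes: R1 ∩ R2 = {CustID, OpenDate, CName}.
No dependency enlarges {CustID, OpenDate, CName}, so (CustID, OpenDate, CName)⁺ = {CustID, OpenDate, CName}.
The closure contains neither all of R1 = {Type, CustID, OpenDate, CName} nor all of R2 = {BCity, CustID, OpenDate, CName, Branch}, so the common attributes are not a superkey of either fragment. The join is lossy.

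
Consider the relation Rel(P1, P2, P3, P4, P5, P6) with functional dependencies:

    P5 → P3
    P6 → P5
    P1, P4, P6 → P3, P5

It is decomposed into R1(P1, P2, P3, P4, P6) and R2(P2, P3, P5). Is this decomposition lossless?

No

Common attributes: R1 ∩ R2 = {P2, P3}.
No dependency enlarges {P2, P3}, so (P2, P3)⁺ = {P2, P3}.
The closure contains neither all of R1 = {P1, P2, P3, P4, P6} nor all of R2 = {P2, P3, P5}, so the common attributes are not a superkey of either fragment. The join is lossy.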